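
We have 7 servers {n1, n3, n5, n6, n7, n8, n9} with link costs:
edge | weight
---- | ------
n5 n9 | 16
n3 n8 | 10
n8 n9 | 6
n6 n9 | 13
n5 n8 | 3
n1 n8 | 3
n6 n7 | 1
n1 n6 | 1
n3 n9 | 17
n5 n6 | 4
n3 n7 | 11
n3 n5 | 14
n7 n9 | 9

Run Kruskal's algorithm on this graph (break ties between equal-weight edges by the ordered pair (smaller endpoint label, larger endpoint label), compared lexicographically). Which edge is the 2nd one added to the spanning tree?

Sort edges by weight, then run Kruskal:
n1 n6 (1): add. Components now {n5} {n1,n6} {n3} {n8} {n7} {n9}
n6 n7 (1): add. Components now {n5} {n1,n6,n7} {n3} {n8} {n9}
n1 n8 (3): add. Components now {n5} {n1,n6,n7,n8} {n3} {n9}
n5 n8 (3): add. Components now {n1,n5,n6,n7,n8} {n3} {n9}
n5 n6 (4): skip — n5 and n6 already connected.
n8 n9 (6): add. Components now {n1,n5,n6,n7,n8,n9} {n3}
n7 n9 (9): skip — n7 and n9 already connected.
n3 n8 (10): add. Components now {n1,n3,n5,n6,n7,n8,n9}
The 2nd edge added is n6 n7.

n6-n7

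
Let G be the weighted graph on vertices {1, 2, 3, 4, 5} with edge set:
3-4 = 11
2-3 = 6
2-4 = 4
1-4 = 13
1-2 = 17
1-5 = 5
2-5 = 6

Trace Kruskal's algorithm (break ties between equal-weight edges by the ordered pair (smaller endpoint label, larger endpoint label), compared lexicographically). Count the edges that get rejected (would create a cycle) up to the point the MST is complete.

Kruskal's algorithm — process edges by increasing weight (ties by edge label):
2-4 (4): add — endpoints in different components.
1-5 (5): add — endpoints in different components.
2-3 (6): add — endpoints in different components.
2-5 (6): add — endpoints in different components.
Edges rejected before the tree was complete: 0.

0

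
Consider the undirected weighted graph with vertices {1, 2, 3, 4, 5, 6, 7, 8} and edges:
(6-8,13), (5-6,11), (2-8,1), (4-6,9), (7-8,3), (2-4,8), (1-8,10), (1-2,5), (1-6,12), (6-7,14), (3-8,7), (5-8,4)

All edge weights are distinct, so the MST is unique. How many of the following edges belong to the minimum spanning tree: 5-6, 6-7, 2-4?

Sort edges by weight, then run Kruskal:
2-8 (1): add — endpoints in different components.
7-8 (3): add — endpoints in different components.
5-8 (4): add — endpoints in different components.
1-2 (5): add — endpoints in different components.
3-8 (7): add — endpoints in different components.
2-4 (8): add — endpoints in different components.
4-6 (9): add — endpoints in different components.
MST edge set: {2-8, 7-8, 5-8, 1-2, 3-8, 2-4, 4-6}.
Of the listed edges, {2-4} are in the MST → 1.

1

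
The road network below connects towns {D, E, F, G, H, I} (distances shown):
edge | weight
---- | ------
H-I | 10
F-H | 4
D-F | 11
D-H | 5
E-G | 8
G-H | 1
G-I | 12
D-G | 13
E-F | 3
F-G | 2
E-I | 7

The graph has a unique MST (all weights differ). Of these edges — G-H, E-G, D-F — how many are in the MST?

1

Kruskal: consider edges lightest-first.
G-H (1): add. Components now {D} {E} {F} {G,H} {I}
F-G (2): add. Components now {D} {E} {F,G,H} {I}
E-F (3): add. Components now {D} {E,F,G,H} {I}
F-H (4): skip — F and H already connected.
D-H (5): add. Components now {D,E,F,G,H} {I}
E-I (7): add. Components now {D,E,F,G,H,I}
MST edge set: {G-H, F-G, E-F, D-H, E-I}.
Of the listed edges, {G-H} are in the MST → 1.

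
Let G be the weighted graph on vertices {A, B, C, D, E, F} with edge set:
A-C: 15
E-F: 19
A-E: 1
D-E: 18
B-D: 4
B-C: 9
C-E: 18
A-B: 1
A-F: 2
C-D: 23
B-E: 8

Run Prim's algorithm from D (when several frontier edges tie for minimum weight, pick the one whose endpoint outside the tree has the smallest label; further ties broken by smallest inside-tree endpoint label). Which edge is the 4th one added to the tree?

Grow the tree from D using Prim:
Step 1: cheapest edge leaving the tree is B-D (4); add B.
Step 2: cheapest edge leaving the tree is A-B (1); add A.
Step 3: cheapest edge leaving the tree is A-E (1); add E.
Step 4: cheapest edge leaving the tree is A-F (2); add F.
Step 5: cheapest edge leaving the tree is B-C (9); add C.
The 4th edge added is A-F.

A-F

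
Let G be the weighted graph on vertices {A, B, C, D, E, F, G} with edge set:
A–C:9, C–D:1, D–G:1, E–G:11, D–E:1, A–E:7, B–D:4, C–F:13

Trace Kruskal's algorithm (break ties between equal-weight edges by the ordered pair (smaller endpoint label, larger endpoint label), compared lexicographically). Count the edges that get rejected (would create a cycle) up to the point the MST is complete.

Sort edges by weight, then run Kruskal:
C–D (1): add. Components now {A} {B} {C,D} {E} {F} {G}
D–E (1): add. Components now {A} {B} {C,D,E} {F} {G}
D–G (1): add. Components now {A} {B} {C,D,E,G} {F}
B–D (4): add. Components now {A} {B,C,D,E,G} {F}
A–E (7): add. Components now {A,B,C,D,E,G} {F}
A–C (9): skip — A and C already connected.
E–G (11): skip — E and G already connected.
C–F (13): add. Components now {A,B,C,D,E,F,G}
Edges rejected before the tree was complete: 2.

2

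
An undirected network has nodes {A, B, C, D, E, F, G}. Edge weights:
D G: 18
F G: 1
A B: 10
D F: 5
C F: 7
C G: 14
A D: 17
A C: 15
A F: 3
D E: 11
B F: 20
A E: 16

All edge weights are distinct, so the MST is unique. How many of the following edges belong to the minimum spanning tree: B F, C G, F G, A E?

Kruskal's algorithm — process edges by increasing weight (ties by edge label):
F G (1): add. Components now {A} {B} {C} {D} {E} {F,G}
A F (3): add. Components now {A,F,G} {B} {C} {D} {E}
D F (5): add. Components now {A,D,F,G} {B} {C} {E}
C F (7): add. Components now {A,C,D,F,G} {B} {E}
A B (10): add. Components now {A,B,C,D,F,G} {E}
D E (11): add. Components now {A,B,C,D,E,F,G}
MST edge set: {F G, A F, D F, C F, A B, D E}.
Of the listed edges, {F G} are in the MST → 1.

1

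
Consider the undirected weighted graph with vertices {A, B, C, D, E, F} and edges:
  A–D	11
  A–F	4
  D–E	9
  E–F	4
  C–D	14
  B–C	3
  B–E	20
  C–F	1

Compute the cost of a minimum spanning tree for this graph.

Grow the tree from E using Prim:
Step 1: frontier [E–F 4, D–E 9, B–E 20] → take E–F (4); add F.
Step 2: frontier [D–E 9, B–E 20, C–F 1, A–F 4] → take C–F (1); add C.
Step 3: frontier [B–C 3, C–D 14, D–E 9, B–E 20, A–F 4] → take B–C (3); add B.
Step 4: frontier [C–D 14, D–E 9, A–F 4] → take A–F (4); add A.
Step 5: frontier [A–D 11, C–D 14, D–E 9] → take D–E (9); add D.
MST edges: E–F, C–F, B–C, A–F, D–E; total weight 4+1+3+4+9 = 21.

21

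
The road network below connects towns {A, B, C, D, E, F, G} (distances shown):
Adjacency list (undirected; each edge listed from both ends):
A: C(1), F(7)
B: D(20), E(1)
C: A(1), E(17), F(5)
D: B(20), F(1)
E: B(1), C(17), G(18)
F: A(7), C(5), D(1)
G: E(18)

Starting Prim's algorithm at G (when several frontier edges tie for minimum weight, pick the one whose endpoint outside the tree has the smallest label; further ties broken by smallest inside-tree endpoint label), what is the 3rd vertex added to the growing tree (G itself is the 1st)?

B

Prim, starting at G.
Step 1: frontier [E G 18] → take E G (18); add E.
Step 2: frontier [B E 1, C E 17] → take B E (1); add B.
Step 3: frontier [B D 20, C E 17] → take C E (17); add C.
Step 4: frontier [B D 20, A C 1, C F 5] → take A C (1); add A.
Step 5: frontier [A F 7, B D 20, C F 5] → take C F (5); add F.
Step 6: frontier [B D 20, D F 1] → take D F (1); add D.
Vertex order: G, E, B, C, A, F, D. The 3rd vertex is B.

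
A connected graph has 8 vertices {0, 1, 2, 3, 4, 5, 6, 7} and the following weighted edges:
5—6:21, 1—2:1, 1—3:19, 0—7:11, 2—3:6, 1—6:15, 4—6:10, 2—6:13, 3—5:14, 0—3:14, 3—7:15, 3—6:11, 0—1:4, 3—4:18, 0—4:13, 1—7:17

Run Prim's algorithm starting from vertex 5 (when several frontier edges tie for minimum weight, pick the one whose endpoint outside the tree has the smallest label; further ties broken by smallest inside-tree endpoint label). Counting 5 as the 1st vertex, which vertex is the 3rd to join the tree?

Prim's algorithm from 5:
Step 1: cheapest edge leaving the tree is 3—5 (14); add 3.
Step 2: cheapest edge leaving the tree is 2—3 (6); add 2.
Step 3: cheapest edge leaving the tree is 1—2 (1); add 1.
Step 4: cheapest edge leaving the tree is 0—1 (4); add 0.
Step 5: cheapest edge leaving the tree is 3—6 (11); add 6.
Step 6: cheapest edge leaving the tree is 4—6 (10); add 4.
Step 7: cheapest edge leaving the tree is 0—7 (11); add 7.
Vertex order: 5, 3, 2, 1, 0, 6, 4, 7. The 3rd vertex is 2.

2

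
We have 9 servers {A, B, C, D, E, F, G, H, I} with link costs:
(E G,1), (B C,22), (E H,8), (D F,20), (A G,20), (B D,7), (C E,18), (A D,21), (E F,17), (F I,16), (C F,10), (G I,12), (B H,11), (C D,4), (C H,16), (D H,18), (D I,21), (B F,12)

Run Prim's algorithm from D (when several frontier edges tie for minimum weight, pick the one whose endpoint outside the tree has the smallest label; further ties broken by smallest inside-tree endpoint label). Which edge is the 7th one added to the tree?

Prim's algorithm from D:
Step 1: cheapest edge leaving the tree is C D (4); add C.
Step 2: cheapest edge leaving the tree is B D (7); add B.
Step 3: cheapest edge leaving the tree is C F (10); add F.
Step 4: cheapest edge leaving the tree is B H (11); add H.
Step 5: cheapest edge leaving the tree is E H (8); add E.
Step 6: cheapest edge leaving the tree is E G (1); add G.
Step 7: cheapest edge leaving the tree is G I (12); add I.
Step 8: cheapest edge leaving the tree is A G (20); add A.
The 7th edge added is G I.

G-I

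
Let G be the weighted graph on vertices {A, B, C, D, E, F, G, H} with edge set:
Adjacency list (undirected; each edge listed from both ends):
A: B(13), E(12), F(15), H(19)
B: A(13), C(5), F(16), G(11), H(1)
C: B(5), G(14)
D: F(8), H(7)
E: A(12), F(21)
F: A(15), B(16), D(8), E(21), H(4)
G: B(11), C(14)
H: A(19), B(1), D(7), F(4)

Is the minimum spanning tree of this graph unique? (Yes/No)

Kruskal: consider edges lightest-first.
B—H (1): add — endpoints in different components.
F—H (4): add — endpoints in different components.
B—C (5): add — endpoints in different components.
D—H (7): add — endpoints in different components.
D—F (8): skip — D and F already connected.
B—G (11): add — endpoints in different components.
A—E (12): add — endpoints in different components.
A—B (13): add — endpoints in different components.
Every non-tree edge has weight strictly greater than the heaviest edge on the tree path between its endpoints, so the MST is unique.

Yes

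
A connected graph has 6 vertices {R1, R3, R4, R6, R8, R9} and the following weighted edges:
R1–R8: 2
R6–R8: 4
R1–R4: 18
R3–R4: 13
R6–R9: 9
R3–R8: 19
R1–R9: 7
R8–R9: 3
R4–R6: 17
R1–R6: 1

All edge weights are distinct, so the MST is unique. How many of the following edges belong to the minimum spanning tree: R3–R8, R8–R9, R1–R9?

Sort edges by weight, then run Kruskal:
R1–R6 (1): add. Components now {R4} {R3} {R8} {R1,R6} {R9}
R1–R8 (2): add. Components now {R4} {R3} {R1,R6,R8} {R9}
R8–R9 (3): add. Components now {R4} {R3} {R1,R6,R8,R9}
R6–R8 (4): skip — R8 and R6 already connected.
R1–R9 (7): skip — R1 and R9 already connected.
R6–R9 (9): skip — R9 and R6 already connected.
R3–R4 (13): add. Components now {R3,R4} {R1,R6,R8,R9}
R4–R6 (17): add. Components now {R1,R3,R4,R6,R8,R9}
MST edge set: {R1–R6, R1–R8, R8–R9, R3–R4, R4–R6}.
Of the listed edges, {R8–R9} are in the MST → 1.

1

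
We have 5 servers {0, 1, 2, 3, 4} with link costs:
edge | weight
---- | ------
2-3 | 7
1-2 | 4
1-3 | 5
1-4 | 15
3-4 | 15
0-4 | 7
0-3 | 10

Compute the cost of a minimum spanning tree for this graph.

26

Prim, starting at 0.
Step 1: cheapest edge leaving the tree is 0-4 (7); add 4.
Step 2: cheapest edge leaving the tree is 0-3 (10); add 3.
Step 3: cheapest edge leaving the tree is 1-3 (5); add 1.
Step 4: cheapest edge leaving the tree is 1-2 (4); add 2.
MST edges: 0-4, 0-3, 1-3, 1-2; total weight 7+10+5+4 = 26.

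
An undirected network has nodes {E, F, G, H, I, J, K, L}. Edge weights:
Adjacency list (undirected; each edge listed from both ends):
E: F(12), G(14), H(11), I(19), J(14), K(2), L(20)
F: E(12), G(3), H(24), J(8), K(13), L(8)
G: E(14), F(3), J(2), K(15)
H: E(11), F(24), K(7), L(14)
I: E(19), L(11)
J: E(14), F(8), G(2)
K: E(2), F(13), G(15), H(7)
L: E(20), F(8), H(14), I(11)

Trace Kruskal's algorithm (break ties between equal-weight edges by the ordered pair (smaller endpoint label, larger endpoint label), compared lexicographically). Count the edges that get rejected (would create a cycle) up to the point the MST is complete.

2

Sort edges by weight, then run Kruskal:
E—K (2): add — endpoints in different components.
G—J (2): add — endpoints in different components.
F—G (3): add — endpoints in different components.
H—K (7): add — endpoints in different components.
F—J (8): skip — F and J already connected.
F—L (8): add — endpoints in different components.
E—H (11): skip — E and H already connected.
I—L (11): add — endpoints in different components.
E—F (12): add — endpoints in different components.
Edges rejected before the tree was complete: 2.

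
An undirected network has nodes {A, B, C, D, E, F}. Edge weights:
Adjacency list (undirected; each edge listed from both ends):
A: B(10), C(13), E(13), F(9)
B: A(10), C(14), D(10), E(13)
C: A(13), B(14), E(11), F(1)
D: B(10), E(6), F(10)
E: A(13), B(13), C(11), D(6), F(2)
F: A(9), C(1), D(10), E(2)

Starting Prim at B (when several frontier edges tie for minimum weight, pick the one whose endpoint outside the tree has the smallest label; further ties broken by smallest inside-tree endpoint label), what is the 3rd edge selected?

C-F

Prim, starting at B.
Step 1: frontier [A–B 10, B–D 10, B–E 13, B–C 14] → take A–B (10); add A.
Step 2: frontier [A–F 9, A–C 13, A–E 13, B–D 10, B–E 13, B–C 14] → take A–F (9); add F.
Step 3: frontier [A–C 13, A–E 13, B–D 10, B–E 13, B–C 14, C–F 1, E–F 2, D–F 10] → take C–F (1); add C.
Step 4: frontier [A–E 13, B–D 10, B–E 13, C–E 11, E–F 2, D–F 10] → take E–F (2); add E.
Step 5: frontier [B–D 10, D–E 6, D–F 10] → take D–E (6); add D.
The 3rd edge added is C–F.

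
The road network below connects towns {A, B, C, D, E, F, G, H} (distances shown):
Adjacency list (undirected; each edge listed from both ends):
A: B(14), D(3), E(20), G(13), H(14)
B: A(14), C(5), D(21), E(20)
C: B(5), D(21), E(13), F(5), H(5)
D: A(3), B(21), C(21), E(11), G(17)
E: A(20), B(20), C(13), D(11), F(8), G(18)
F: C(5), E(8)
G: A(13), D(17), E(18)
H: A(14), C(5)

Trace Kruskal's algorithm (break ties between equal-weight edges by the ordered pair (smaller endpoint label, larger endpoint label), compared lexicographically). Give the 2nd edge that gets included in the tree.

B-C

Kruskal: consider edges lightest-first.
A-D (3): add — endpoints in different components.
B-C (5): add — endpoints in different components.
C-F (5): add — endpoints in different components.
C-H (5): add — endpoints in different components.
E-F (8): add — endpoints in different components.
D-E (11): add — endpoints in different components.
A-G (13): add — endpoints in different components.
The 2nd edge added is B-C.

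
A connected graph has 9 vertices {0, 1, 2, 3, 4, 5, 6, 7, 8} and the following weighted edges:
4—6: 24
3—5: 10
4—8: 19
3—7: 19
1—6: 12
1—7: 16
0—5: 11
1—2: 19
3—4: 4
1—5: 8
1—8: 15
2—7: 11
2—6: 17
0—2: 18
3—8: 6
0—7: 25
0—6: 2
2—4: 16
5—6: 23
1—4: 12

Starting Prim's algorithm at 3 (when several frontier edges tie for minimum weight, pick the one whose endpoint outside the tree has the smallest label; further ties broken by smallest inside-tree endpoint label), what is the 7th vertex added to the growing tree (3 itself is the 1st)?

6

Prim, starting at 3.
Step 1: cheapest edge leaving the tree is 3—4 (4); add 4.
Step 2: cheapest edge leaving the tree is 3—8 (6); add 8.
Step 3: cheapest edge leaving the tree is 3—5 (10); add 5.
Step 4: cheapest edge leaving the tree is 1—5 (8); add 1.
Step 5: cheapest edge leaving the tree is 0—5 (11); add 0.
Step 6: cheapest edge leaving the tree is 0—6 (2); add 6.
Step 7: cheapest edge leaving the tree is 2—4 (16); add 2.
Step 8: cheapest edge leaving the tree is 2—7 (11); add 7.
Vertex order: 3, 4, 8, 5, 1, 0, 6, 2, 7. The 7th vertex is 6.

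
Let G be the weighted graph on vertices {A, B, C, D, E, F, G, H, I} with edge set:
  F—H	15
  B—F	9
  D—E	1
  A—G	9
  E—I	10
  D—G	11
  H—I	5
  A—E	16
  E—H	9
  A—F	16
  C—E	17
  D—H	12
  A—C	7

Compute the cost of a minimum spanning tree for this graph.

Kruskal: consider edges lightest-first.
D—E (1): add — endpoints in different components.
H—I (5): add — endpoints in different components.
A—C (7): add — endpoints in different components.
A—G (9): add — endpoints in different components.
B—F (9): add — endpoints in different components.
E—H (9): add — endpoints in different components.
E—I (10): skip — E and I already connected.
D—G (11): add — endpoints in different components.
D—H (12): skip — D and H already connected.
F—H (15): add — endpoints in different components.
MST edges: D—E, H—I, A—C, A—G, B—F, E—H, D—G, F—H; total weight 1+5+7+9+9+9+11+15 = 66.

66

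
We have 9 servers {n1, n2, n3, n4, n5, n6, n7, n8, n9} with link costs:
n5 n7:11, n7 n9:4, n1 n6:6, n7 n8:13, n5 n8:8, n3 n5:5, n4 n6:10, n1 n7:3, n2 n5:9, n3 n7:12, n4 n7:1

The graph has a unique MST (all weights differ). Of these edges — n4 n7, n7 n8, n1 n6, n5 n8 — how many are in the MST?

3

Sort edges by weight, then run Kruskal:
n4 n7 (1): add — endpoints in different components.
n1 n7 (3): add — endpoints in different components.
n7 n9 (4): add — endpoints in different components.
n3 n5 (5): add — endpoints in different components.
n1 n6 (6): add — endpoints in different components.
n5 n8 (8): add — endpoints in different components.
n2 n5 (9): add — endpoints in different components.
n4 n6 (10): skip — n4 and n6 already connected.
n5 n7 (11): add — endpoints in different components.
MST edge set: {n4 n7, n1 n7, n7 n9, n3 n5, n1 n6, n5 n8, n2 n5, n5 n7}.
Of the listed edges, {n4 n7, n1 n6, n5 n8} are in the MST → 3.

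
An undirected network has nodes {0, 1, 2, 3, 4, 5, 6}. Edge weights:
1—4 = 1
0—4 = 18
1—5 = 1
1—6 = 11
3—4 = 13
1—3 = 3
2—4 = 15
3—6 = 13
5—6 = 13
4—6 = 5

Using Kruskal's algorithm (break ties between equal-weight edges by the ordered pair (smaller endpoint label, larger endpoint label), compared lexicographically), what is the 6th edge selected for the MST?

Kruskal: consider edges lightest-first.
1—4 (1): add. Components now {0} {1,4} {2} {3} {5} {6}
1—5 (1): add. Components now {0} {1,4,5} {2} {3} {6}
1—3 (3): add. Components now {0} {1,3,4,5} {2} {6}
4—6 (5): add. Components now {0} {1,3,4,5,6} {2}
1—6 (11): skip — 1 and 6 already connected.
3—4 (13): skip — 3 and 4 already connected.
3—6 (13): skip — 3 and 6 already connected.
5—6 (13): skip — 5 and 6 already connected.
2—4 (15): add. Components now {0} {1,2,3,4,5,6}
0—4 (18): add. Components now {0,1,2,3,4,5,6}
The 6th edge added is 0—4.

0-4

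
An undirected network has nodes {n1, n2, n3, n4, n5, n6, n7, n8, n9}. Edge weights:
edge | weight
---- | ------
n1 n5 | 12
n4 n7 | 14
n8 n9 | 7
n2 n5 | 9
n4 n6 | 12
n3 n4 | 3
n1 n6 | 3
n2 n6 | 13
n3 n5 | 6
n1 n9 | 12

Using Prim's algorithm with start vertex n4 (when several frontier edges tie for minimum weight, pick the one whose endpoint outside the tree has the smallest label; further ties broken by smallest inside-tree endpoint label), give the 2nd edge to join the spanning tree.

Prim, starting at n4.
Step 1: cheapest edge leaving the tree is n3 n4 (3); add n3.
Step 2: cheapest edge leaving the tree is n3 n5 (6); add n5.
Step 3: cheapest edge leaving the tree is n2 n5 (9); add n2.
Step 4: cheapest edge leaving the tree is n1 n5 (12); add n1.
Step 5: cheapest edge leaving the tree is n1 n6 (3); add n6.
Step 6: cheapest edge leaving the tree is n1 n9 (12); add n9.
Step 7: cheapest edge leaving the tree is n8 n9 (7); add n8.
Step 8: cheapest edge leaving the tree is n4 n7 (14); add n7.
The 2nd edge added is n3 n5.

n3-n5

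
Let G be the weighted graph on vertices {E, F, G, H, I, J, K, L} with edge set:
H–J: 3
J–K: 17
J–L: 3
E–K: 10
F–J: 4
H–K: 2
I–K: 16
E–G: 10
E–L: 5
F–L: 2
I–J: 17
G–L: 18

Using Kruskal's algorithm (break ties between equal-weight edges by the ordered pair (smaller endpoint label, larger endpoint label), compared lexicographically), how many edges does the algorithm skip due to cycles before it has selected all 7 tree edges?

Sort edges by weight, then run Kruskal:
F–L (2): add — endpoints in different components.
H–K (2): add — endpoints in different components.
H–J (3): add — endpoints in different components.
J–L (3): add — endpoints in different components.
F–J (4): skip — F and J already connected.
E–L (5): add — endpoints in different components.
E–G (10): add — endpoints in different components.
E–K (10): skip — E and K already connected.
I–K (16): add — endpoints in different components.
Edges rejected before the tree was complete: 2.

2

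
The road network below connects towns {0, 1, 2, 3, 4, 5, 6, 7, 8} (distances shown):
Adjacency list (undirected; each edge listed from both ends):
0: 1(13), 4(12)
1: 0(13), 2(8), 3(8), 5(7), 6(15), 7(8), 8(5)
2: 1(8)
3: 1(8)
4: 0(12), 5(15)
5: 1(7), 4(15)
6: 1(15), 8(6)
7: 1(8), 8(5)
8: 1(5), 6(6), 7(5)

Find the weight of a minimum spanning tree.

Kruskal: consider edges lightest-first.
1 8 (5): add — endpoints in different components.
7 8 (5): add — endpoints in different components.
6 8 (6): add — endpoints in different components.
1 5 (7): add — endpoints in different components.
1 2 (8): add — endpoints in different components.
1 3 (8): add — endpoints in different components.
1 7 (8): skip — 1 and 7 already connected.
0 4 (12): add — endpoints in different components.
0 1 (13): add — endpoints in different components.
MST edges: 1 8, 7 8, 6 8, 1 5, 1 2, 1 3, 0 4, 0 1; total weight 5+5+6+7+8+8+12+13 = 64.

64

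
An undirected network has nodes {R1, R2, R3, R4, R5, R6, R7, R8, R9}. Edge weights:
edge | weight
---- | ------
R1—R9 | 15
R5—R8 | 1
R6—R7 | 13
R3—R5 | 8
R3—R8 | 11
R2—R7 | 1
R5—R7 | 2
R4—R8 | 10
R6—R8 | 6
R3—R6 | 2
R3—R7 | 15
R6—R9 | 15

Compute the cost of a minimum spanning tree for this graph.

52

Kruskal: consider edges lightest-first.
R2—R7 (1): add — endpoints in different components.
R5—R8 (1): add — endpoints in different components.
R3—R6 (2): add — endpoints in different components.
R5—R7 (2): add — endpoints in different components.
R6—R8 (6): add — endpoints in different components.
R3—R5 (8): skip — R5 and R3 already connected.
R4—R8 (10): add — endpoints in different components.
R3—R8 (11): skip — R8 and R3 already connected.
R6—R7 (13): skip — R7 and R6 already connected.
R1—R9 (15): add — endpoints in different components.
R3—R7 (15): skip — R7 and R3 already connected.
R6—R9 (15): add — endpoints in different components.
MST edges: R2—R7, R5—R8, R3—R6, R5—R7, R6—R8, R4—R8, R1—R9, R6—R9; total weight 1+1+2+2+6+10+15+15 = 52.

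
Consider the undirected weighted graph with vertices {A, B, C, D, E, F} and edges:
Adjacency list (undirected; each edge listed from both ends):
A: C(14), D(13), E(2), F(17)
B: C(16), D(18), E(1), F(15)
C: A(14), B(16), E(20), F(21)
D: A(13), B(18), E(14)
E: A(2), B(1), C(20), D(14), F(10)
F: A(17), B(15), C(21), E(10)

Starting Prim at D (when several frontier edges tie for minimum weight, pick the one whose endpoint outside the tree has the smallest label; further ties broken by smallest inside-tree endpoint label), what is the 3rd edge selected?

Grow the tree from D using Prim:
Step 1: cheapest edge leaving the tree is A-D (13); add A.
Step 2: cheapest edge leaving the tree is A-E (2); add E.
Step 3: cheapest edge leaving the tree is B-E (1); add B.
Step 4: cheapest edge leaving the tree is E-F (10); add F.
Step 5: cheapest edge leaving the tree is A-C (14); add C.
The 3rd edge added is B-E.

B-E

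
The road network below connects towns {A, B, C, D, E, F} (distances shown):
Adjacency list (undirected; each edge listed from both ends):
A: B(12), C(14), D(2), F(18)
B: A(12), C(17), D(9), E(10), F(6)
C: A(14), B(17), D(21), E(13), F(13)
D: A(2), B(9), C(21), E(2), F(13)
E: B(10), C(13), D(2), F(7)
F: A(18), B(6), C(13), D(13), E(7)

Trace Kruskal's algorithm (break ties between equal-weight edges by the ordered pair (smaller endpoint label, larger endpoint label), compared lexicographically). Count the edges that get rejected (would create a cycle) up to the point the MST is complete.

3

Kruskal: consider edges lightest-first.
A–D (2): add. Components now {A,D} {B} {C} {E} {F}
D–E (2): add. Components now {A,D,E} {B} {C} {F}
B–F (6): add. Components now {A,D,E} {B,F} {C}
E–F (7): add. Components now {A,B,D,E,F} {C}
B–D (9): skip — B and D already connected.
B–E (10): skip — B and E already connected.
A–B (12): skip — A and B already connected.
C–E (13): add. Components now {A,B,C,D,E,F}
Edges rejected before the tree was complete: 3.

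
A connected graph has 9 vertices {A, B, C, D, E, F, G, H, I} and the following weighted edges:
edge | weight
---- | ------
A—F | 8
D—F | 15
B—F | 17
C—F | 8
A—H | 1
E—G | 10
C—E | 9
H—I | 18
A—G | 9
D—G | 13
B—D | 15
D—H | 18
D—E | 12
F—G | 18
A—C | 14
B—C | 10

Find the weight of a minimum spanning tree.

Prim's algorithm from A:
Step 1: cheapest edge leaving the tree is A—H (1); add H.
Step 2: cheapest edge leaving the tree is A—F (8); add F.
Step 3: cheapest edge leaving the tree is C—F (8); add C.
Step 4: cheapest edge leaving the tree is C—E (9); add E.
Step 5: cheapest edge leaving the tree is A—G (9); add G.
Step 6: cheapest edge leaving the tree is B—C (10); add B.
Step 7: cheapest edge leaving the tree is D—E (12); add D.
Step 8: cheapest edge leaving the tree is H—I (18); add I.
MST edges: A—H, A—F, C—F, C—E, A—G, B—C, D—E, H—I; total weight 1+8+8+9+9+10+12+18 = 75.

75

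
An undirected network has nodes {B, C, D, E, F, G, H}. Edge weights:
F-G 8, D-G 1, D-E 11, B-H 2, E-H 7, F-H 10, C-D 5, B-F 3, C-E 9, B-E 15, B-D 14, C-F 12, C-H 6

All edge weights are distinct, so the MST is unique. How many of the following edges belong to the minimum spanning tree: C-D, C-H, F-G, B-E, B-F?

3

Kruskal: consider edges lightest-first.
D-G (1): add — endpoints in different components.
B-H (2): add — endpoints in different components.
B-F (3): add — endpoints in different components.
C-D (5): add — endpoints in different components.
C-H (6): add — endpoints in different components.
E-H (7): add — endpoints in different components.
MST edge set: {D-G, B-H, B-F, C-D, C-H, E-H}.
Of the listed edges, {C-D, C-H, B-F} are in the MST → 3.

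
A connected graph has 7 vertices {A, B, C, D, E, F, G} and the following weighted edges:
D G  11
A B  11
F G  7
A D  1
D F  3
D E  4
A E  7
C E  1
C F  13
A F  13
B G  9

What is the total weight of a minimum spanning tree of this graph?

25

Kruskal: consider edges lightest-first.
A D (1): add — endpoints in different components.
C E (1): add — endpoints in different components.
D F (3): add — endpoints in different components.
D E (4): add — endpoints in different components.
A E (7): skip — A and E already connected.
F G (7): add — endpoints in different components.
B G (9): add — endpoints in different components.
MST edges: A D, C E, D F, D E, F G, B G; total weight 1+1+3+4+7+9 = 25.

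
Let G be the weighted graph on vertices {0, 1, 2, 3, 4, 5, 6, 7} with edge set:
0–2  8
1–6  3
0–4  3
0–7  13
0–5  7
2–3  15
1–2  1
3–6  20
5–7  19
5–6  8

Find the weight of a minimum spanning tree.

Grow the tree from 2 using Prim:
Step 1: frontier [1–2 1, 0–2 8, 2–3 15] → take 1–2 (1); add 1.
Step 2: frontier [1–6 3, 0–2 8, 2–3 15] → take 1–6 (3); add 6.
Step 3: frontier [0–2 8, 2–3 15, 5–6 8, 3–6 20] → take 0–2 (8); add 0.
Step 4: frontier [0–4 3, 0–5 7, 0–7 13, 2–3 15, 5–6 8, 3–6 20] → take 0–4 (3); add 4.
Step 5: frontier [0–5 7, 0–7 13, 2–3 15, 5–6 8, 3–6 20] → take 0–5 (7); add 5.
Step 6: frontier [0–7 13, 2–3 15, 5–7 19, 3–6 20] → take 0–7 (13); add 7.
Step 7: frontier [2–3 15, 3–6 20] → take 2–3 (15); add 3.
MST edges: 1–2, 1–6, 0–2, 0–4, 0–5, 0–7, 2–3; total weight 1+3+8+3+7+13+15 = 50.

50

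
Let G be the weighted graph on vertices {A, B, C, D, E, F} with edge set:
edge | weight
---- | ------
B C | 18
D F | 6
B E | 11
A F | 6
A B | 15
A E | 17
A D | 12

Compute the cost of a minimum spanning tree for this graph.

56

Prim, starting at A.
Step 1: frontier [A F 6, A D 12, A B 15, A E 17] → take A F (6); add F.
Step 2: frontier [A D 12, A B 15, A E 17, D F 6] → take D F (6); add D.
Step 3: frontier [A B 15, A E 17] → take A B (15); add B.
Step 4: frontier [A E 17, B E 11, B C 18] → take B E (11); add E.
Step 5: frontier [B C 18] → take B C (18); add C.
MST edges: A F, D F, A B, B E, B C; total weight 6+6+15+11+18 = 56.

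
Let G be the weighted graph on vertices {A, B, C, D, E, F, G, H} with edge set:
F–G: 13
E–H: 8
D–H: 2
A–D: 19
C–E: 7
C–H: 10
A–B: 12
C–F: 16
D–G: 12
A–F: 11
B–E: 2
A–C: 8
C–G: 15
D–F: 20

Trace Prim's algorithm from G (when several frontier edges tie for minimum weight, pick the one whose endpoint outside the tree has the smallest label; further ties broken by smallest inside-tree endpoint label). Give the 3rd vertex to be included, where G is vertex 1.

Grow the tree from G using Prim:
Step 1: frontier [D–G 12, F–G 13, C–G 15] → take D–G (12); add D.
Step 2: frontier [D–H 2, A–D 19, D–F 20, F–G 13, C–G 15] → take D–H (2); add H.
Step 3: frontier [A–D 19, D–F 20, F–G 13, C–G 15, E–H 8, C–H 10] → take E–H (8); add E.
Step 4: frontier [A–D 19, D–F 20, B–E 2, C–E 7, F–G 13, C–G 15, C–H 10] → take B–E (2); add B.
Step 5: frontier [A–B 12, A–D 19, D–F 20, C–E 7, F–G 13, C–G 15, C–H 10] → take C–E (7); add C.
Step 6: frontier [A–B 12, A–C 8, C–F 16, A–D 19, D–F 20, F–G 13] → take A–C (8); add A.
Step 7: frontier [A–F 11, C–F 16, D–F 20, F–G 13] → take A–F (11); add F.
Vertex order: G, D, H, E, B, C, A, F. The 3rd vertex is H.

H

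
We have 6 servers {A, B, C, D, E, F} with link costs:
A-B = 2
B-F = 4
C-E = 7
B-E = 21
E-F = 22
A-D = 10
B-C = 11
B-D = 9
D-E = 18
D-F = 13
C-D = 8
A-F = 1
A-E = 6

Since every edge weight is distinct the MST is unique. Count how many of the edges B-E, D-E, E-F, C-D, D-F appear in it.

1

Kruskal's algorithm — process edges by increasing weight (ties by edge label):
A-F (1): add — endpoints in different components.
A-B (2): add — endpoints in different components.
B-F (4): skip — B and F already connected.
A-E (6): add — endpoints in different components.
C-E (7): add — endpoints in different components.
C-D (8): add — endpoints in different components.
MST edge set: {A-F, A-B, A-E, C-E, C-D}.
Of the listed edges, {C-D} are in the MST → 1.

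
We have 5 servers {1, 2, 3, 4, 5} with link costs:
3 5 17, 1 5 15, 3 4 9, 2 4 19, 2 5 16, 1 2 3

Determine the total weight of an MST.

Kruskal's algorithm — process edges by increasing weight (ties by edge label):
1 2 (3): add — endpoints in different components.
3 4 (9): add — endpoints in different components.
1 5 (15): add — endpoints in different components.
2 5 (16): skip — 2 and 5 already connected.
3 5 (17): add — endpoints in different components.
MST edges: 1 2, 3 4, 1 5, 3 5; total weight 3+9+15+17 = 44.

44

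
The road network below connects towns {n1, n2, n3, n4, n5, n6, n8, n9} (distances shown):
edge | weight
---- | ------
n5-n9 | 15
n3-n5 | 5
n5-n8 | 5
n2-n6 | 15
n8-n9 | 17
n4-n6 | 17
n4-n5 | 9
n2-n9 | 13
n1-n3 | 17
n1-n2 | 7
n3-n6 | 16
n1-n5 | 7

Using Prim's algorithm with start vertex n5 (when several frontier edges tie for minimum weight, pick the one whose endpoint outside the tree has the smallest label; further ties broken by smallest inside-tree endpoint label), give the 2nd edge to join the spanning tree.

Grow the tree from n5 using Prim:
Step 1: frontier [n3-n5 5, n5-n8 5, n1-n5 7, n4-n5 9, n5-n9 15] → take n3-n5 (5); add n3.
Step 2: frontier [n3-n6 16, n1-n3 17, n5-n8 5, n1-n5 7, n4-n5 9, n5-n9 15] → take n5-n8 (5); add n8.
Step 3: frontier [n3-n6 16, n1-n3 17, n1-n5 7, n4-n5 9, n5-n9 15, n8-n9 17] → take n1-n5 (7); add n1.
Step 4: frontier [n1-n2 7, n3-n6 16, n4-n5 9, n5-n9 15, n8-n9 17] → take n1-n2 (7); add n2.
Step 5: frontier [n2-n9 13, n2-n6 15, n3-n6 16, n4-n5 9, n5-n9 15, n8-n9 17] → take n4-n5 (9); add n4.
Step 6: frontier [n2-n9 13, n2-n6 15, n3-n6 16, n4-n6 17, n5-n9 15, n8-n9 17] → take n2-n9 (13); add n9.
Step 7: frontier [n2-n6 15, n3-n6 16, n4-n6 17] → take n2-n6 (15); add n6.
The 2nd edge added is n5-n8.

n5-n8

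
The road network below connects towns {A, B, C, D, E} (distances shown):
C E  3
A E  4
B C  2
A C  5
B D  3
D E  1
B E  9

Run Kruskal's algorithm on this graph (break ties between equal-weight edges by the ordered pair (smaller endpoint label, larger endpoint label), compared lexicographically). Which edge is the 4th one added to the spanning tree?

A-E

Sort edges by weight, then run Kruskal:
D E (1): add — endpoints in different components.
B C (2): add — endpoints in different components.
B D (3): add — endpoints in different components.
C E (3): skip — C and E already connected.
A E (4): add — endpoints in different components.
The 4th edge added is A E.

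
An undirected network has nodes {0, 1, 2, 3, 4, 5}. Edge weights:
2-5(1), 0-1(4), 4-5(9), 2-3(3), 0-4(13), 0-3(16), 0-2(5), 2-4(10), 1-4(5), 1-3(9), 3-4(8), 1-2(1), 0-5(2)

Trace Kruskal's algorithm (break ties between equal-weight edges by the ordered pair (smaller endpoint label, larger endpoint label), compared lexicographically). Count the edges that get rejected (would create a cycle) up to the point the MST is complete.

2

Sort edges by weight, then run Kruskal:
1-2 (1): add. Components now {0} {1,2} {3} {4} {5}
2-5 (1): add. Components now {0} {1,2,5} {3} {4}
0-5 (2): add. Components now {0,1,2,5} {3} {4}
2-3 (3): add. Components now {0,1,2,3,5} {4}
0-1 (4): skip — 0 and 1 already connected.
0-2 (5): skip — 0 and 2 already connected.
1-4 (5): add. Components now {0,1,2,3,4,5}
Edges rejected before the tree was complete: 2.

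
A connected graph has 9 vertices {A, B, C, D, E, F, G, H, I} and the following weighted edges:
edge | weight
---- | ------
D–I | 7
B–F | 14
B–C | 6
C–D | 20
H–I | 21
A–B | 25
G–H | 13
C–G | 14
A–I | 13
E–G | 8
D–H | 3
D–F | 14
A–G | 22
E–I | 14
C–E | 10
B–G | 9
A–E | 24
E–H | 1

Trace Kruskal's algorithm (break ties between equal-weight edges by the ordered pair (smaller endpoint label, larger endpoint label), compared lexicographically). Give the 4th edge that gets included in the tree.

D-I

Kruskal: consider edges lightest-first.
E–H (1): add — endpoints in different components.
D–H (3): add — endpoints in different components.
B–C (6): add — endpoints in different components.
D–I (7): add — endpoints in different components.
E–G (8): add — endpoints in different components.
B–G (9): add — endpoints in different components.
C–E (10): skip — C and E already connected.
A–I (13): add — endpoints in different components.
G–H (13): skip — G and H already connected.
B–F (14): add — endpoints in different components.
The 4th edge added is D–I.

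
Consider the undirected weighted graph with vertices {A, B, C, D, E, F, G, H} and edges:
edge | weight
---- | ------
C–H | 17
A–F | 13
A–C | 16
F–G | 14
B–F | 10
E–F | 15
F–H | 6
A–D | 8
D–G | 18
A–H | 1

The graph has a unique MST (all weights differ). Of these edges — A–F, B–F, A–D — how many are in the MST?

Kruskal: consider edges lightest-first.
A–H (1): add — endpoints in different components.
F–H (6): add — endpoints in different components.
A–D (8): add — endpoints in different components.
B–F (10): add — endpoints in different components.
A–F (13): skip — A and F already connected.
F–G (14): add — endpoints in different components.
E–F (15): add — endpoints in different components.
A–C (16): add — endpoints in different components.
MST edge set: {A–H, F–H, A–D, B–F, F–G, E–F, A–C}.
Of the listed edges, {B–F, A–D} are in the MST → 2.

2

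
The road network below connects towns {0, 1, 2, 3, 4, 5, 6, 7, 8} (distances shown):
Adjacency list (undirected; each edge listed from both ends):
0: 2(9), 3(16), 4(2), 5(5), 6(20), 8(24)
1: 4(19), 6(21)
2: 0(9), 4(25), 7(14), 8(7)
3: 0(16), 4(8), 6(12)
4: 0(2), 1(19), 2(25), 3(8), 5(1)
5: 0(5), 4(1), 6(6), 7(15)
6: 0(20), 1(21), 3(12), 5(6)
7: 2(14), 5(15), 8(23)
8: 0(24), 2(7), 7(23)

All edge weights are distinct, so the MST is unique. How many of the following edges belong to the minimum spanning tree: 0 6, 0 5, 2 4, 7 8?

0

Kruskal: consider edges lightest-first.
4 5 (1): add — endpoints in different components.
0 4 (2): add — endpoints in different components.
0 5 (5): skip — 0 and 5 already connected.
5 6 (6): add — endpoints in different components.
2 8 (7): add — endpoints in different components.
3 4 (8): add — endpoints in different components.
0 2 (9): add — endpoints in different components.
3 6 (12): skip — 3 and 6 already connected.
2 7 (14): add — endpoints in different components.
5 7 (15): skip — 5 and 7 already connected.
0 3 (16): skip — 0 and 3 already connected.
1 4 (19): add — endpoints in different components.
MST edge set: {4 5, 0 4, 5 6, 2 8, 3 4, 0 2, 2 7, 1 4}.
Of the listed edges, {} are in the MST → 0.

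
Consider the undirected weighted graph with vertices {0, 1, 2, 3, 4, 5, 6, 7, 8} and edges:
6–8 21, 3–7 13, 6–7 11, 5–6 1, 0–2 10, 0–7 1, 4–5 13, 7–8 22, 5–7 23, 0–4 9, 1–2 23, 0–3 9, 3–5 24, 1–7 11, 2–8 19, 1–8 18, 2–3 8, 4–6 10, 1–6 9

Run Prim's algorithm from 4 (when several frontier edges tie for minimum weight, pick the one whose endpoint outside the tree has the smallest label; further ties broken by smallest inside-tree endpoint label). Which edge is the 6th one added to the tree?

5-6

Grow the tree from 4 using Prim:
Step 1: cheapest edge leaving the tree is 0–4 (9); add 0.
Step 2: cheapest edge leaving the tree is 0–7 (1); add 7.
Step 3: cheapest edge leaving the tree is 0–3 (9); add 3.
Step 4: cheapest edge leaving the tree is 2–3 (8); add 2.
Step 5: cheapest edge leaving the tree is 4–6 (10); add 6.
Step 6: cheapest edge leaving the tree is 5–6 (1); add 5.
Step 7: cheapest edge leaving the tree is 1–6 (9); add 1.
Step 8: cheapest edge leaving the tree is 1–8 (18); add 8.
The 6th edge added is 5–6.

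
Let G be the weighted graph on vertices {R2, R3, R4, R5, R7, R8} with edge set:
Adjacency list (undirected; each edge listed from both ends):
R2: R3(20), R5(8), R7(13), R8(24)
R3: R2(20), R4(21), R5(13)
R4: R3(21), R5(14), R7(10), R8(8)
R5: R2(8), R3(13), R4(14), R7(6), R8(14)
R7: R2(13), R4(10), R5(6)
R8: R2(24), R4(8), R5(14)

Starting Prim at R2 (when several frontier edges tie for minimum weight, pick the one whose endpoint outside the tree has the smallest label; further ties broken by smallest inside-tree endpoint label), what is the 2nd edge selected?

Prim, starting at R2.
Step 1: cheapest edge leaving the tree is R2 R5 (8); add R5.
Step 2: cheapest edge leaving the tree is R5 R7 (6); add R7.
Step 3: cheapest edge leaving the tree is R4 R7 (10); add R4.
Step 4: cheapest edge leaving the tree is R4 R8 (8); add R8.
Step 5: cheapest edge leaving the tree is R3 R5 (13); add R3.
The 2nd edge added is R5 R7.

R5-R7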